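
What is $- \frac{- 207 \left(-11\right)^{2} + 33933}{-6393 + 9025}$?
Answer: $- \frac{4443}{1316} \approx -3.3761$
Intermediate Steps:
$- \frac{- 207 \left(-11\right)^{2} + 33933}{-6393 + 9025} = - \frac{\left(-207\right) 121 + 33933}{2632} = - \frac{-25047 + 33933}{2632} = - \frac{8886}{2632} = \left(-1\right) \frac{4443}{1316} = - \frac{4443}{1316}$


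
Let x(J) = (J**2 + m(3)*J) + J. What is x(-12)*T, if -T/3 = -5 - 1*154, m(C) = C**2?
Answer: 11448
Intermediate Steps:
x(J) = J**2 + 10*J (x(J) = (J**2 + 3**2*J) + J = (J**2 + 9*J) + J = J**2 + 10*J)
T = 477 (T = -3*(-5 - 1*154) = -3*(-5 - 154) = -3*(-159) = 477)
x(-12)*T = -12*(10 - 12)*477 = -12*(-2)*477 = 24*477 = 11448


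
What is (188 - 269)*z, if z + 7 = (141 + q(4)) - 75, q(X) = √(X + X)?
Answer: -4779 - 162*√2 ≈ -5008.1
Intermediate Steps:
q(X) = √2*√X (q(X) = √(2*X) = √2*√X)
z = 59 + 2*√2 (z = -7 + ((141 + √2*√4) - 75) = -7 + ((141 + √2*2) - 75) = -7 + ((141 + 2*√2) - 75) = -7 + (66 + 2*√2) = 59 + 2*√2 ≈ 61.828)
(188 - 269)*z = (188 - 269)*(59 + 2*√2) = -81*(59 + 2*√2) = -4779 - 162*√2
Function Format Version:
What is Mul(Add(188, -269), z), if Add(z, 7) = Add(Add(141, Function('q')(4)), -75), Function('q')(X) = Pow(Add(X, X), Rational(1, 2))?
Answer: Add(-4779, Mul(-162, Pow(2, Rational(1, 2)))) ≈ -5008.1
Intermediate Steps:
Function('q')(X) = Mul(Pow(2, Rational(1, 2)), Pow(X, Rational(1, 2))) (Function('q')(X) = Pow(Mul(2, X), Rational(1, 2)) = Mul(Pow(2, Rational(1, 2)), Pow(X, Rational(1, 2))))
z = Add(59, Mul(2, Pow(2, Rational(1, 2)))) (z = Add(-7, Add(Add(141, Mul(Pow(2, Rational(1, 2)), Pow(4, Rational(1, 2)))), -75)) = Add(-7, Add(Add(141, Mul(Pow(2, Rational(1, 2)), 2)), -75)) = Add(-7, Add(Add(141, Mul(2, Pow(2, Rational(1, 2)))), -75)) = Add(-7, Add(66, Mul(2, Pow(2, Rational(1, 2))))) = Add(59, Mul(2, Pow(2, Rational(1, 2)))) ≈ 61.828)
Mul(Add(188, -269), z) = Mul(Add(188, -269), Add(59, Mul(2, Pow(2, Rational(1, 2))))) = Mul(-81, Add(59, Mul(2, Pow(2, Rational(1, 2))))) = Add(-4779, Mul(-162, Pow(2, Rational(1, 2))))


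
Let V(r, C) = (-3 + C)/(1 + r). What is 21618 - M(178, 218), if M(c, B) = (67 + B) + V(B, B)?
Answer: 4671712/219 ≈ 21332.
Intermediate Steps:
V(r, C) = (-3 + C)/(1 + r)
M(c, B) = 67 + B + (-3 + B)/(1 + B) (M(c, B) = (67 + B) + (-3 + B)/(1 + B) = 67 + B + (-3 + B)/(1 + B))
21618 - M(178, 218) = 21618 - (64 + 218² + 69*218)/(1 + 218) = 21618 - (64 + 47524 + 15042)/219 = 21618 - 62630/219 = 4671712/219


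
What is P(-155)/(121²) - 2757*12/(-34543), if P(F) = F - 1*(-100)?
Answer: 43862089/45976733 ≈ 0.95401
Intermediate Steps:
P(F) = 100 + F (P(F) = F + 100 = 100 + F)
P(-155)/(121²) - 2757*12/(-34543) = (100 - 155)/(121²) - 2757*12/(-34543) = -55/14641 - 33084*(-1/34543) = -55*1/14641 + 33084/34543 = -5/1331 + 33084/34543 = 43862089/45976733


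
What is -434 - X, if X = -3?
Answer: -431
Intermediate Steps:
-434 - X = -434 - 1*(-3) = -434 + 3 = -431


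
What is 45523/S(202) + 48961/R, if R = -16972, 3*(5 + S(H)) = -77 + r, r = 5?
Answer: -774036225/492188 ≈ -1572.6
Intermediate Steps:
S(H) = -29 (S(H) = -5 + (-77 + 5)/3 = -5 + (⅓)*(-72) = -5 - 24 = -29)
45523/S(202) + 48961/R = 45523/(-29) + 48961/(-16972) = 45523*(-1/29) + 48961*(-1/16972) = -45523/29 - 48961/16972 = -774036225/492188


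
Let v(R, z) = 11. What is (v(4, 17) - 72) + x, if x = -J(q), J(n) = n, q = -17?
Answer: -44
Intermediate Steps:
x = 17 (x = -1*(-17) = 17)
(v(4, 17) - 72) + x = (11 - 72) + 17 = -61 + 17 = -44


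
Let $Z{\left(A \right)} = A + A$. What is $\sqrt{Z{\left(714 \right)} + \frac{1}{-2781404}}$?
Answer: $\frac{\sqrt{2761826330708761}}{1390702} \approx 37.789$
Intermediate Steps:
$Z{\left(A \right)} = 2 A$
$\sqrt{Z{\left(714 \right)} + \frac{1}{-2781404}} = \sqrt{2 \cdot 714 + \frac{1}{-2781404}} = \sqrt{1428 - \frac{1}{2781404}} = \sqrt{\frac{3971844911}{2781404}} = \frac{\sqrt{2761826330708761}}{1390702}$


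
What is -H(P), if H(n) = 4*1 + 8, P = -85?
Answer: -12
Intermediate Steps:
H(n) = 12 (H(n) = 4 + 8 = 12)
-H(P) = -1*12 = -12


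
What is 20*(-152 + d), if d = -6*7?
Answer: -3880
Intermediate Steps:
d = -42
20*(-152 + d) = 20*(-152 - 42) = 20*(-194) = -3880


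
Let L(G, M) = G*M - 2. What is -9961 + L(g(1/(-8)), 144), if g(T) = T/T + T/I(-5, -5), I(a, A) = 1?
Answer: -9837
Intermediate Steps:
g(T) = 1 + T (g(T) = T/T + T/1 = 1 + T*1 = 1 + T)
L(G, M) = -2 + G*M
-9961 + L(g(1/(-8)), 144) = -9961 + (-2 + (1 + 1/(-8))*144) = -9961 + (-2 + (1 - ⅛)*144) = -9961 + (-2 + (7/8)*144) = -9961 + (-2 + 126) = -9961 + 124 = -9837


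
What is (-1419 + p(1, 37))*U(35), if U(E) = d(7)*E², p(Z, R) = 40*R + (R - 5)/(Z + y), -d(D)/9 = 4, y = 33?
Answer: -46437300/17 ≈ -2.7316e+6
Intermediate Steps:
d(D) = -36 (d(D) = -9*4 = -36)
p(Z, R) = 40*R + (-5 + R)/(33 + Z) (p(Z, R) = 40*R + (R - 5)/(Z + 33) = 40*R + (-5 + R)/(33 + Z))
U(E) = -36*E²
(-1419 + p(1, 37))*U(35) = (-1419 + (-5 + 1321*37 + 40*37*1)/(33 + 1))*(-36*35²) = (-1419 + (-5 + 48877 + 1480)/34)*(-36*1225) = (-1419 + (1/34)*50352)*(-44100) = (-1419 + 25176/17)*(-44100) = (1053/17)*(-44100) = -46437300/17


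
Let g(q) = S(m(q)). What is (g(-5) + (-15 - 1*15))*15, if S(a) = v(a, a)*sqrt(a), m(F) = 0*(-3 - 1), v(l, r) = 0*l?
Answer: -450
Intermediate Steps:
v(l, r) = 0
m(F) = 0 (m(F) = 0*(-4) = 0)
S(a) = 0 (S(a) = 0*sqrt(a) = 0)
g(q) = 0
(g(-5) + (-15 - 1*15))*15 = (0 + (-15 - 1*15))*15 = (0 + (-15 - 15))*15 = (0 - 30)*15 = -30*15 = -450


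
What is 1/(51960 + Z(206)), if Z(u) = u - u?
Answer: 1/51960 ≈ 1.9246e-5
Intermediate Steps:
Z(u) = 0
1/(51960 + Z(206)) = 1/(51960 + 0) = 1/51960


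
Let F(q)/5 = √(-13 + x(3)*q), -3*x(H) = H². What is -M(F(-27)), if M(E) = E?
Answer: -10*√17 ≈ -41.231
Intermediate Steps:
x(H) = -H²/3
F(q) = 5*√(-13 - 3*q) (F(q) = 5*√(-13 + (-⅓*3²)*q) = 5*√(-13 + (-⅓*9)*q) = 5*√(-13 - 3*q))
-M(F(-27)) = -5*√(-13 - 3*(-27)) = -5*√(-13 + 81) = -5*√68 = -5*2*√17 = -10*√17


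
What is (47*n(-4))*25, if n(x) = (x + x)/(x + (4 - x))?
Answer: -2350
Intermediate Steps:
n(x) = x/2 (n(x) = (2*x)/4 = (2*x)*(¼) = x/2)
(47*n(-4))*25 = (47*((½)*(-4)))*25 = (47*(-2))*25 = -94*25 = -2350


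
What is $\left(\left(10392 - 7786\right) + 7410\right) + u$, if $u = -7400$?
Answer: $2616$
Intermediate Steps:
$\left(\left(10392 - 7786\right) + 7410\right) + u = \left(\left(10392 - 7786\right) + 7410\right) - 7400 = \left(2606 + 7410\right) - 7400 = 10016 - 7400 = 2616$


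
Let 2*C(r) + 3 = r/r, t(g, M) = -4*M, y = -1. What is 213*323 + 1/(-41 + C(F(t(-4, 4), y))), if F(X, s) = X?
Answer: 2889557/42 ≈ 68799.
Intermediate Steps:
C(r) = -1 (C(r) = -3/2 + (r/r)/2 = -3/2 + (1/2)*1 = -3/2 + 1/2 = -1)
213*323 + 1/(-41 + C(F(t(-4, 4), y))) = 213*323 + 1/(-41 - 1) = 68799 + 1/(-42) = 68799 - 1/42 = 2889557/42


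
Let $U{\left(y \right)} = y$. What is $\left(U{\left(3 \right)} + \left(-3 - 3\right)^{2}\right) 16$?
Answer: $624$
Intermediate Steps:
$\left(U{\left(3 \right)} + \left(-3 - 3\right)^{2}\right) 16 = \left(3 + \left(-3 - 3\right)^{2}\right) 16 = \left(3 + \left(-6\right)^{2}\right) 16 = \left(3 + 36\right) 16 = 39 \cdot 16 = 624$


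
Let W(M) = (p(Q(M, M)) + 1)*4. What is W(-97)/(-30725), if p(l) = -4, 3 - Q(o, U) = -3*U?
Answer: 12/30725 ≈ 0.00039056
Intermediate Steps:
Q(o, U) = 3 + 3*U (Q(o, U) = 3 - (-3)*U = 3 + 3*U)
W(M) = -12 (W(M) = (-4 + 1)*4 = -3*4 = -12)
W(-97)/(-30725) = -12/(-30725) = -12*(-1/30725) = 12/30725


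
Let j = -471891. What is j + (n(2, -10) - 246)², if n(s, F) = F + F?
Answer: -401135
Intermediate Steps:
n(s, F) = 2*F
j + (n(2, -10) - 246)² = -471891 + (2*(-10) - 246)² = -471891 + (-20 - 246)² = -471891 + (-266)² = -471891 + 70756 = -401135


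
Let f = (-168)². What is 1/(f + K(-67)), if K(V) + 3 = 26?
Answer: 1/28247 ≈ 3.5402e-5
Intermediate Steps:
K(V) = 23 (K(V) = -3 + 26 = 23)
f = 28224
1/(f + K(-67)) = 1/(28224 + 23) = 1/28247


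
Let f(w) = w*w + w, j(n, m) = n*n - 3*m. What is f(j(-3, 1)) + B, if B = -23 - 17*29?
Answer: -474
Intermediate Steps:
j(n, m) = n² - 3*m
B = -516 (B = -23 - 493 = -516)
f(w) = w + w² (f(w) = w² + w = w + w²)
f(j(-3, 1)) + B = ((-3)² - 3*1)*(1 + ((-3)² - 3*1)) - 516 = (9 - 3)*(1 + (9 - 3)) - 516 = 6*(1 + 6) - 516 = 6*7 - 516 = 42 - 516 = -474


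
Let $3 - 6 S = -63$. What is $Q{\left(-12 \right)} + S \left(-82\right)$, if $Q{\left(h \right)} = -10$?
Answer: $-912$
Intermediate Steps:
$S = 11$ ($S = \frac{1}{2} - - \frac{21}{2} = \frac{1}{2} + \frac{21}{2} = 11$)
$Q{\left(-12 \right)} + S \left(-82\right) = -10 + 11 \left(-82\right) = -10 - 902 = -912$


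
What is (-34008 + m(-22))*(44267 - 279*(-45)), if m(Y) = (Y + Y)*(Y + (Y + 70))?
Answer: -1997406944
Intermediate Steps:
m(Y) = 2*Y*(70 + 2*Y) (m(Y) = (2*Y)*(Y + (70 + Y)) = (2*Y)*(70 + 2*Y) = 2*Y*(70 + 2*Y))
(-34008 + m(-22))*(44267 - 279*(-45)) = (-34008 + 4*(-22)*(35 - 22))*(44267 - 279*(-45)) = (-34008 + 4*(-22)*13)*(44267 + 12555) = (-34008 - 1144)*56822 = -35152*56822 = -1997406944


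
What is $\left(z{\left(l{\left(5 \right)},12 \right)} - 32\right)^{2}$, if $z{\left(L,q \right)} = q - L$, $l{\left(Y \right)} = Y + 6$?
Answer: $961$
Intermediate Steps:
$l{\left(Y \right)} = 6 + Y$
$\left(z{\left(l{\left(5 \right)},12 \right)} - 32\right)^{2} = \left(\left(12 - \left(6 + 5\right)\right) - 32\right)^{2} = \left(\left(12 - 11\right) - 32\right)^{2} = \left(1 - 32\right)^{2} = \left(-31\right)^{2} = 961$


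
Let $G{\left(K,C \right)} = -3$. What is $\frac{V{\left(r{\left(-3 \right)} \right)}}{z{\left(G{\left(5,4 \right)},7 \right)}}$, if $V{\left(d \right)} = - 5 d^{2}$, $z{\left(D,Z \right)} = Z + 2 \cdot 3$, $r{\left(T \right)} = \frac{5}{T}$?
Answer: $- \frac{125}{117} \approx -1.0684$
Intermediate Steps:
$z{\left(D,Z \right)} = 6 + Z$ ($z{\left(D,Z \right)} = Z + 6 = 6 + Z$)
$\frac{V{\left(r{\left(-3 \right)} \right)}}{z{\left(G{\left(5,4 \right)},7 \right)}} = \frac{\left(-5\right) \left(\frac{5}{-3}\right)^{2}}{6 + 7} = \frac{\left(-5\right) \left(5 \left(- \frac{1}{3}\right)\right)^{2}}{13} = - 5 \left(- \frac{5}{3}\right)^{2} \cdot \frac{1}{13} = \left(-5\right) \frac{25}{9} \cdot \frac{1}{13} = \left(- \frac{125}{9}\right) \frac{1}{13} = - \frac{125}{117}$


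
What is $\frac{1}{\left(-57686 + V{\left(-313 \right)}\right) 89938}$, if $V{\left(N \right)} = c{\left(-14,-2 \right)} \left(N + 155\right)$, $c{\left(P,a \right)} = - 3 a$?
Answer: $- \frac{1}{5273424692} \approx -1.8963 \cdot 10^{-10}$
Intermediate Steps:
$V{\left(N \right)} = 930 + 6 N$ ($V{\left(N \right)} = \left(-3\right) \left(-2\right) \left(N + 155\right) = 6 \left(155 + N\right) = 930 + 6 N$)
$\frac{1}{\left(-57686 + V{\left(-313 \right)}\right) 89938} = \frac{1}{\left(-57686 + \left(930 + 6 \left(-313\right)\right)\right) 89938} = \frac{1}{-57686 + \left(930 - 1878\right)} \frac{1}{89938} = \frac{1}{-57686 - 948} \cdot \frac{1}{89938} = \frac{1}{-58634} \cdot \frac{1}{89938} = \left(- \frac{1}{58634}\right) \frac{1}{89938} = - \frac{1}{5273424692}$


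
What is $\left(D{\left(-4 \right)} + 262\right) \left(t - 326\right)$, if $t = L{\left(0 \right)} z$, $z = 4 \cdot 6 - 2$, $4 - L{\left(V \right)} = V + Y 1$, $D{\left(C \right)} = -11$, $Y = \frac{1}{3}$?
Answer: $- \frac{184736}{3} \approx -61579.0$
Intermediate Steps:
$Y = \frac{1}{3} \approx 0.33333$
$L{\left(V \right)} = \frac{11}{3} - V$ ($L{\left(V \right)} = 4 - \left(V + \frac{1}{3} \cdot 1\right) = 4 - \left(V + \frac{1}{3}\right) = 4 - \left(\frac{1}{3} + V\right) = \frac{11}{3} - V$)
$z = 22$ ($z = 24 - 2 = 22$)
$t = \frac{242}{3}$ ($t = \left(\frac{11}{3} - 0\right) 22 = \left(\frac{11}{3} + 0\right) 22 = \frac{11}{3} \cdot 22 = \frac{242}{3} \approx 80.667$)
$\left(D{\left(-4 \right)} + 262\right) \left(t - 326\right) = \left(-11 + 262\right) \left(\frac{242}{3} - 326\right) = 251 \left(- \frac{736}{3}\right) = - \frac{184736}{3}$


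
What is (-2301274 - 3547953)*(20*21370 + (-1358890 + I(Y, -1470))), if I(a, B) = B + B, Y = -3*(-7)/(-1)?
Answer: 5465693185610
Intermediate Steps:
Y = -21 (Y = 21*(-1) = -21)
I(a, B) = 2*B
(-2301274 - 3547953)*(20*21370 + (-1358890 + I(Y, -1470))) = (-2301274 - 3547953)*(20*21370 + (-1358890 + 2*(-1470))) = -5849227*(427400 + (-1358890 - 2940)) = -5849227*(427400 - 1361830) = -5849227*(-934430) = 5465693185610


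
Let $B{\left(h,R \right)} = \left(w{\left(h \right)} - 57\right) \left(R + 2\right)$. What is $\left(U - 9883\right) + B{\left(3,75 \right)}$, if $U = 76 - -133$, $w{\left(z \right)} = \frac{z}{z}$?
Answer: $-13986$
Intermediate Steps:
$w{\left(z \right)} = 1$
$U = 209$ ($U = 76 + 133 = 209$)
$B{\left(h,R \right)} = -112 - 56 R$ ($B{\left(h,R \right)} = \left(1 - 57\right) \left(R + 2\right) = - 56 \left(2 + R\right) = -112 - 56 R$)
$\left(U - 9883\right) + B{\left(3,75 \right)} = \left(209 - 9883\right) - 4312 = -9674 - 4312 = -13986$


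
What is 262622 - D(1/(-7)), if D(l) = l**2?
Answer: 12868477/49 ≈ 2.6262e+5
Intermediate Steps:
262622 - D(1/(-7)) = 262622 - (1/(-7))**2 = 262622 - (-1/7)**2 = 262622 - 1*1/49 = 262622 - 1/49 = 12868477/49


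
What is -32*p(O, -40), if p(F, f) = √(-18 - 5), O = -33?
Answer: -32*I*√23 ≈ -153.47*I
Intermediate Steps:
p(F, f) = I*√23 (p(F, f) = √(-23) = I*√23)
-32*p(O, -40) = -32*I*√23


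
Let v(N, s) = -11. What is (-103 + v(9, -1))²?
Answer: 12996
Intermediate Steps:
(-103 + v(9, -1))² = (-103 - 11)² = (-114)² = 12996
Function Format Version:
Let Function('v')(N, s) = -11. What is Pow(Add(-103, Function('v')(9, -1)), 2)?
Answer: 12996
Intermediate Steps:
Pow(Add(-103, Function('v')(9, -1)), 2) = Pow(Add(-103, -11), 2) = Pow(-114, 2) = 12996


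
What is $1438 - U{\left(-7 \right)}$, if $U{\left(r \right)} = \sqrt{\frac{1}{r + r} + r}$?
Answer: $1438 - \frac{3 i \sqrt{154}}{14} \approx 1438.0 - 2.6592 i$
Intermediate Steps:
$U{\left(r \right)} = \sqrt{r + \frac{1}{2 r}}$ ($U{\left(r \right)} = \sqrt{\frac{1}{2 r} + r} = \sqrt{r + \frac{1}{2 r}}$)
$1438 - U{\left(-7 \right)} = 1438 - \frac{\sqrt{\frac{2}{-7} + 4 \left(-7\right)}}{2} = 1438 - \frac{\sqrt{2 \left(- \frac{1}{7}\right) - 28}}{2} = 1438 - \frac{\sqrt{- \frac{2}{7} - 28}}{2} = 1438 - \frac{\sqrt{- \frac{198}{7}}}{2} = 1438 - \frac{\frac{3}{7} i \sqrt{154}}{2} = 1438 - \frac{3 i \sqrt{154}}{14}$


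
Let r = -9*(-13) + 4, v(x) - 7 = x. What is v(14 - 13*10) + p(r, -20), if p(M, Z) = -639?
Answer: -748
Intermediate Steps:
v(x) = 7 + x
r = 121 (r = 117 + 4 = 121)
v(14 - 13*10) + p(r, -20) = (7 + (14 - 13*10)) - 639 = (7 + (14 - 130)) - 639 = (7 - 116) - 639 = -109 - 639 = -748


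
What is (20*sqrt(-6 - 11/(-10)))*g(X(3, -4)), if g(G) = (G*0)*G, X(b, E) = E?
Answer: 0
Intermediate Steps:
g(G) = 0 (g(G) = 0*G = 0)
(20*sqrt(-6 - 11/(-10)))*g(X(3, -4)) = (20*sqrt(-6 - 11/(-10)))*0 = (20*sqrt(-6 - 11*(-1/10)))*0 = (20*sqrt(-6 + 11/10))*0 = (20*sqrt(-49/10))*0 = (20*(7*I*sqrt(10)/10))*0 = (14*I*sqrt(10))*0 = 0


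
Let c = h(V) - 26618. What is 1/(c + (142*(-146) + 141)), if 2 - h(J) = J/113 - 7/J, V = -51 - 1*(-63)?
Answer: -1356/64012045 ≈ -2.1184e-5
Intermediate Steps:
V = 12 (V = -51 + 63 = 12)
h(J) = 2 + 7/J - J/113 (h(J) = 2 - (J/113 - 7/J) = 2 - (-7/J + J/113) = 2 + (7/J - J/113) = 2 + 7/J - J/113)
c = -36090649/1356 (c = (2 + 7/12 - 1/113*12) - 26618 = (2 + 7*(1/12) - 12/113) - 26618 = (2 + 7/12 - 12/113) - 26618 = 3359/1356 - 26618 = -36090649/1356 ≈ -26616.)
1/(c + (142*(-146) + 141)) = 1/(-36090649/1356 + (142*(-146) + 141)) = 1/(-36090649/1356 + (-20732 + 141)) = 1/(-36090649/1356 - 20591) = 1/(-64012045/1356) = -1356/64012045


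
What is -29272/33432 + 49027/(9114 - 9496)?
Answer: -206281571/1596378 ≈ -129.22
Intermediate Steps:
-29272/33432 + 49027/(9114 - 9496) = -29272*1/33432 + 49027/(-382) = -3659/4179 + 49027*(-1/382) = -3659/4179 - 49027/382 = -206281571/1596378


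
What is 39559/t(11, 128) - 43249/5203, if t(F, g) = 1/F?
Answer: 2264036998/5203 ≈ 4.3514e+5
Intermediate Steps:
39559/t(11, 128) - 43249/5203 = 39559/(1/11) - 43249/5203 = 39559/(1/11) - 43249*1/5203 = 39559*11 - 43249/5203 = 435149 - 43249/5203 = 2264036998/5203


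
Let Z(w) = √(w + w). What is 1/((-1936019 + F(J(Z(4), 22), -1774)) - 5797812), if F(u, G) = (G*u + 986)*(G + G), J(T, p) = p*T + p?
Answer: -127239185/137204694673866463 + 276942688*√2/137204694673866463 ≈ 1.9272e-9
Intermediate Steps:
Z(w) = √2*√w (Z(w) = √(2*w) = √2*√w)
J(T, p) = p + T*p (J(T, p) = T*p + p = p + T*p)
F(u, G) = 2*G*(986 + G*u) (F(u, G) = (986 + G*u)*(2*G) = 2*G*(986 + G*u))
1/((-1936019 + F(J(Z(4), 22), -1774)) - 5797812) = 1/((-1936019 + 2*(-1774)*(986 - 39028*(1 + √2*√4))) - 5797812) = 1/((-1936019 + 2*(-1774)*(986 - 39028*(1 + √2*2))) - 5797812) = 1/((-1936019 + 2*(-1774)*(986 - 39028*(1 + 2*√2))) - 5797812) = 1/((-1936019 + 2*(-1774)*(986 - 1774*(22 + 44*√2))) - 5797812) = 1/((-1936019 + 2*(-1774)*(986 + (-39028 - 78056*√2))) - 5797812) = 1/((-1936019 + 2*(-1774)*(-38042 - 78056*√2)) - 5797812) = 1/((-1936019 + (134973016 + 276942688*√2)) - 5797812) = 1/((133036997 + 276942688*√2) - 5797812) = 1/(127239185 + 276942688*√2)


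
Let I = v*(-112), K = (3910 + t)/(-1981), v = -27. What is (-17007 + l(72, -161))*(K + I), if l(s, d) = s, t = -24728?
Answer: -14543202210/283 ≈ -5.1389e+7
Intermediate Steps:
K = 2974/283 (K = (3910 - 24728)/(-1981) = -20818*(-1/1981) = 2974/283 ≈ 10.509)
I = 3024 (I = -27*(-112) = 3024)
(-17007 + l(72, -161))*(K + I) = (-17007 + 72)*(2974/283 + 3024) = -16935*858766/283 = -14543202210/283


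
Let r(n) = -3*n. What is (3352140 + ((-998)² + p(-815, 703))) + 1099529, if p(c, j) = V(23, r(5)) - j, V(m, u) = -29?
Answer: 5446941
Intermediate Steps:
p(c, j) = -29 - j
(3352140 + ((-998)² + p(-815, 703))) + 1099529 = (3352140 + ((-998)² + (-29 - 1*703))) + 1099529 = (3352140 + (996004 + (-29 - 703))) + 1099529 = (3352140 + (996004 - 732)) + 1099529 = (3352140 + 995272) + 1099529 = 4347412 + 1099529 = 5446941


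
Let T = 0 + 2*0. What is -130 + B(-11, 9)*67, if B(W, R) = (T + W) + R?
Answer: -264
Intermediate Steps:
T = 0 (T = 0 + 0 = 0)
B(W, R) = R + W (B(W, R) = (0 + W) + R = W + R = R + W)
-130 + B(-11, 9)*67 = -130 + (9 - 11)*67 = -130 - 2*67 = -130 - 134 = -264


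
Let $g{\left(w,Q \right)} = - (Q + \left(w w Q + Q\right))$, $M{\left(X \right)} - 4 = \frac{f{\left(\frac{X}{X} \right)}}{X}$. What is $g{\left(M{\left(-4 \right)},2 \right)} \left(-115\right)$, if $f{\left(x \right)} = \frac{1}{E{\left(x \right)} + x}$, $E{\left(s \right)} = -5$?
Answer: $\frac{544755}{128} \approx 4255.9$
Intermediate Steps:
$f{\left(x \right)} = \frac{1}{-5 + x}$
$M{\left(X \right)} = 4 - \frac{1}{4 X}$ ($M{\left(X \right)} = 4 + \frac{1}{\left(-5 + \frac{X}{X}\right) X} = 4 + \frac{1}{\left(-5 + 1\right) X} = 4 + \frac{1}{\left(-4\right) X} = 4 - \frac{1}{4 X}$)
$g{\left(w,Q \right)} = - 2 Q - Q w^{2}$ ($g{\left(w,Q \right)} = - (Q + \left(w^{2} Q + Q\right)) = - (Q + \left(Q w^{2} + Q\right)) = - (Q + \left(Q + Q w^{2}\right)) = - (2 Q + Q w^{2}) = - 2 Q - Q w^{2}$)
$g{\left(M{\left(-4 \right)},2 \right)} \left(-115\right) = \left(-1\right) 2 \left(2 + \left(4 - \frac{1}{4 \left(-4\right)}\right)^{2}\right) \left(-115\right) = \left(-1\right) 2 \left(2 + \left(4 - - \frac{1}{16}\right)^{2}\right) \left(-115\right) = \left(-1\right) 2 \left(2 + \left(4 + \frac{1}{16}\right)^{2}\right) \left(-115\right) = \left(-1\right) 2 \left(2 + \left(\frac{65}{16}\right)^{2}\right) \left(-115\right) = \left(-1\right) 2 \left(2 + \frac{4225}{256}\right) \left(-115\right) = \left(-1\right) 2 \cdot \frac{4737}{256} \left(-115\right) = \left(- \frac{4737}{128}\right) \left(-115\right) = \frac{544755}{128}$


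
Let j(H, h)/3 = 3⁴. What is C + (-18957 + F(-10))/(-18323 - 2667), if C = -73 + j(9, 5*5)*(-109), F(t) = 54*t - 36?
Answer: -557474867/20990 ≈ -26559.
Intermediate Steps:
F(t) = -36 + 54*t
j(H, h) = 243 (j(H, h) = 3*3⁴ = 3*81 = 243)
C = -26560 (C = -73 + 243*(-109) = -73 - 26487 = -26560)
C + (-18957 + F(-10))/(-18323 - 2667) = -26560 + (-18957 + (-36 + 54*(-10)))/(-18323 - 2667) = -26560 + (-18957 + (-36 - 540))/(-20990) = -26560 + (-18957 - 576)*(-1/20990) = -26560 - 19533*(-1/20990) = -26560 + 19533/20990 = -557474867/20990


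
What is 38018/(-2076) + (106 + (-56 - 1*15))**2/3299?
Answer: -61439141/3424362 ≈ -17.942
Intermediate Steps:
38018/(-2076) + (106 + (-56 - 1*15))**2/3299 = 38018*(-1/2076) + (106 + (-56 - 15))**2*(1/3299) = -19009/1038 + (106 - 71)**2*(1/3299) = -19009/1038 + 35**2*(1/3299) = -19009/1038 + 1225*(1/3299) = -19009/1038 + 1225/3299 = -61439141/3424362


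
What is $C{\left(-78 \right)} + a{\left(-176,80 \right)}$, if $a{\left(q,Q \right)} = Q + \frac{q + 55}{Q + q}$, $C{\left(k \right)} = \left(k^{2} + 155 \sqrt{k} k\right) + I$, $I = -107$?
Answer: $\frac{581593}{96} - 12090 i \sqrt{78} \approx 6058.3 - 1.0678 \cdot 10^{5} i$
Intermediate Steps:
$C{\left(k \right)} = -107 + k^{2} + 155 k^{\frac{3}{2}}$ ($C{\left(k \right)} = \left(k^{2} + 155 \sqrt{k} k\right) - 107 = \left(k^{2} + 155 k^{\frac{3}{2}}\right) - 107 = -107 + k^{2} + 155 k^{\frac{3}{2}}$)
$a{\left(q,Q \right)} = Q + \frac{55 + q}{Q + q}$
$C{\left(-78 \right)} + a{\left(-176,80 \right)} = \left(-107 + \left(-78\right)^{2} + 155 \left(-78\right)^{\frac{3}{2}}\right) + \frac{55 - 176 + 80^{2} + 80 \left(-176\right)}{80 - 176} = \left(-107 + 6084 + 155 \left(- 78 i \sqrt{78}\right)\right) + \frac{55 - 176 + 6400 - 14080}{-96} = \left(-107 + 6084 - 12090 i \sqrt{78}\right) - - \frac{7801}{96} = \left(5977 - 12090 i \sqrt{78}\right) + \frac{7801}{96} = \frac{581593}{96} - 12090 i \sqrt{78}$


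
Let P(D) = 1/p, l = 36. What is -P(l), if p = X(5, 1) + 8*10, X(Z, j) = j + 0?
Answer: -1/81 ≈ -0.012346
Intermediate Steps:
X(Z, j) = j
p = 81 (p = 1 + 8*10 = 1 + 80 = 81)
P(D) = 1/81
-P(l) = -1*1/81 = -1/81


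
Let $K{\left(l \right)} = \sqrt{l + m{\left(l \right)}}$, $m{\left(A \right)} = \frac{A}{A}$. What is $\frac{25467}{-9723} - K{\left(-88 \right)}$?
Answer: $- \frac{8489}{3241} - i \sqrt{87} \approx -2.6193 - 9.3274 i$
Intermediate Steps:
$m{\left(A \right)} = 1$
$K{\left(l \right)} = \sqrt{1 + l}$ ($K{\left(l \right)} = \sqrt{l + 1} = \sqrt{1 + l}$)
$\frac{25467}{-9723} - K{\left(-88 \right)} = \frac{25467}{-9723} - \sqrt{1 - 88} = 25467 \left(- \frac{1}{9723}\right) - \sqrt{-87} = - \frac{8489}{3241} - i \sqrt{87}$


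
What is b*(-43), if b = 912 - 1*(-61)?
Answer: -41839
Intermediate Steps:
b = 973 (b = 912 + 61 = 973)
b*(-43) = 973*(-43) = -41839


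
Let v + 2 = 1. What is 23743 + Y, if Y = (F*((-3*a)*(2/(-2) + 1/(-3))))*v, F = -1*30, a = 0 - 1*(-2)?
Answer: 23983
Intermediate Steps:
a = 2 (a = 0 + 2 = 2)
v = -1 (v = -2 + 1 = -1)
F = -30
Y = 240 (Y = -30*(-3*2)*(2/(-2) + 1/(-3))*(-1) = -(-180)*(2*(-½) + 1*(-⅓))*(-1) = -(-180)*(-1 - ⅓)*(-1) = -(-180)*(-4)/3*(-1) = -30*8*(-1) = -240*(-1) = 240)
23743 + Y = 23743 + 240 = 23983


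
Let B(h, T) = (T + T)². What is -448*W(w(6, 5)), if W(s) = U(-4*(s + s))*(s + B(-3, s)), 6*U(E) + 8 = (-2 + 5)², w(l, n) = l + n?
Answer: -36960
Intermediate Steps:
B(h, T) = 4*T² (B(h, T) = (2*T)² = 4*T²)
U(E) = ⅙ (U(E) = -4/3 + (-2 + 5)²/6 = -4/3 + (⅙)*3² = -4/3 + (⅙)*9 = -4/3 + 3/2 = ⅙)
W(s) = s/6 + 2*s²/3 (W(s) = (s + 4*s²)/6 = s/6 + 2*s²/3)
-448*W(w(6, 5)) = -224*(6 + 5)*(1 + 4*(6 + 5))/3 = -224*11*(1 + 4*11)/3 = -224*11*(1 + 44)/3 = -224*11*45/3 = -448*165/2 = -36960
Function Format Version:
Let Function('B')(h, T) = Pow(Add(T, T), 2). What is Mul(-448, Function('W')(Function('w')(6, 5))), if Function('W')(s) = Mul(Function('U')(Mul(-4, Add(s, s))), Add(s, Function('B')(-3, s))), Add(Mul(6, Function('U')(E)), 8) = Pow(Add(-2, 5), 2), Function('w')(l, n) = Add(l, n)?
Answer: -36960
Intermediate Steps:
Function('B')(h, T) = Mul(4, Pow(T, 2)) (Function('B')(h, T) = Pow(Mul(2, T), 2) = Mul(4, Pow(T, 2)))
Function('U')(E) = Rational(1, 6) (Function('U')(E) = Add(Rational(-4, 3), Mul(Rational(1, 6), Pow(Add(-2, 5), 2))) = Add(Rational(-4, 3), Mul(Rational(1, 6), Pow(3, 2))) = Add(Rational(-4, 3), Mul(Rational(1, 6), 9)) = Add(Rational(-4, 3), Rational(3, 2)) = Rational(1, 6))
Function('W')(s) = Add(Mul(Rational(1, 6), s), Mul(Rational(2, 3), Pow(s, 2))) (Function('W')(s) = Mul(Rational(1, 6), Add(s, Mul(4, Pow(s, 2)))) = Add(Mul(Rational(1, 6), s), Mul(Rational(2, 3), Pow(s, 2))))
Mul(-448, Function('W')(Function('w')(6, 5))) = Mul(-448, Mul(Rational(1, 6), Add(6, 5), Add(1, Mul(4, Add(6, 5))))) = Mul(-448, Mul(Rational(1, 6), 11, Add(1, Mul(4, 11)))) = Mul(-448, Mul(Rational(1, 6), 11, Add(1, 44))) = Mul(-448, Mul(Rational(1, 6), 11, 45)) = Mul(-448, Rational(165, 2)) = -36960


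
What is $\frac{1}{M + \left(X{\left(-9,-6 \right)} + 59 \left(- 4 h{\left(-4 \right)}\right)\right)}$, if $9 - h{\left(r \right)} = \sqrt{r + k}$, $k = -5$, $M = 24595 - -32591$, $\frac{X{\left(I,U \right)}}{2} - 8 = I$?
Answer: $\frac{13765}{758026216} - \frac{177 i}{758026216} \approx 1.8159 \cdot 10^{-5} - 2.335 \cdot 10^{-7} i$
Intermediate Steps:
$X{\left(I,U \right)} = 16 + 2 I$
$M = 57186$ ($M = 24595 + 32591 = 57186$)
$h{\left(r \right)} = 9 - \sqrt{-5 + r}$ ($h{\left(r \right)} = 9 - \sqrt{r - 5} = 9 - \sqrt{-5 + r}$)
$\frac{1}{M + \left(X{\left(-9,-6 \right)} + 59 \left(- 4 h{\left(-4 \right)}\right)\right)} = \frac{1}{57186 + \left(\left(16 + 2 \left(-9\right)\right) + 59 \left(- 4 \left(9 - \sqrt{-5 - 4}\right)\right)\right)} = \frac{1}{57186 + \left(\left(16 - 18\right) + 59 \left(- 4 \left(9 - \sqrt{-9}\right)\right)\right)} = \frac{1}{57186 - \left(2 - 59 \left(- 4 \left(9 - 3 i\right)\right)\right)} = \frac{1}{57186 - \left(2 - 59 \left(-36 + 12 i\right)\right)} = \frac{1}{57186 - \left(2126 - 708 i\right)} = \frac{1}{55060 + 708 i} = \frac{55060 - 708 i}{3032104864}$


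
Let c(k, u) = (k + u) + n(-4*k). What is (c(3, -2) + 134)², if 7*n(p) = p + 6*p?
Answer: 15129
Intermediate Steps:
n(p) = p (n(p) = (p + 6*p)/7 = (7*p)/7 = p)
c(k, u) = u - 3*k (c(k, u) = (k + u) - 4*k = u - 3*k)
(c(3, -2) + 134)² = ((-2 - 3*3) + 134)² = ((-2 - 9) + 134)² = (-11 + 134)² = 123² = 15129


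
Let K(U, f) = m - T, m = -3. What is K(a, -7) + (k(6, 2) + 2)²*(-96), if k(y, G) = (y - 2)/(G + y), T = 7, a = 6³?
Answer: -610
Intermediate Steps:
a = 216
k(y, G) = (-2 + y)/(G + y)
K(U, f) = -10 (K(U, f) = -3 - 1*7 = -3 - 7 = -10)
K(a, -7) + (k(6, 2) + 2)²*(-96) = -10 + ((-2 + 6)/(2 + 6) + 2)²*(-96) = -10 + (4/8 + 2)²*(-96) = -10 + ((⅛)*4 + 2)²*(-96) = -10 + (½ + 2)²*(-96) = -10 + (5/2)²*(-96) = -10 + (25/4)*(-96) = -10 - 600 = -610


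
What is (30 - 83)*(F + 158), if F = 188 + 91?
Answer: -23161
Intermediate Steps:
F = 279
(30 - 83)*(F + 158) = (30 - 83)*(279 + 158) = -53*437 = -23161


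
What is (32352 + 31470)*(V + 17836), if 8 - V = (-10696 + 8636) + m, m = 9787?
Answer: 645687174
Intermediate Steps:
V = -7719 (V = 8 - ((-10696 + 8636) + 9787) = 8 - (-2060 + 9787) = 8 - 1*7727 = 8 - 7727 = -7719)
(32352 + 31470)*(V + 17836) = (32352 + 31470)*(-7719 + 17836) = 63822*10117 = 645687174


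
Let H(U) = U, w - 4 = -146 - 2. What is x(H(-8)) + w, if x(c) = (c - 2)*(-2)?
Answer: -124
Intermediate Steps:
w = -144 (w = 4 + (-146 - 2) = 4 - 148 = -144)
x(c) = 4 - 2*c (x(c) = (-2 + c)*(-2) = 4 - 2*c)
x(H(-8)) + w = (4 - 2*(-8)) - 144 = (4 + 16) - 144 = 20 - 144 = -124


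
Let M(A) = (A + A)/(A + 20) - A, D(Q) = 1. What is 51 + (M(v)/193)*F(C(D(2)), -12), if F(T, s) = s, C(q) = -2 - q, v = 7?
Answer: 89287/1737 ≈ 51.403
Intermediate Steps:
M(A) = -A + 2*A/(20 + A) (M(A) = (2*A)/(20 + A) - A = 2*A/(20 + A) - A = -A + 2*A/(20 + A))
51 + (M(v)/193)*F(C(D(2)), -12) = 51 + (-1*7*(18 + 7)/(20 + 7)/193)*(-12) = 51 + (-1*7*25/27*(1/193))*(-12) = 51 + (-1*7*1/27*25*(1/193))*(-12) = 51 - 175/27*1/193*(-12) = 51 - 175/5211*(-12) = 51 + 700/1737 = 89287/1737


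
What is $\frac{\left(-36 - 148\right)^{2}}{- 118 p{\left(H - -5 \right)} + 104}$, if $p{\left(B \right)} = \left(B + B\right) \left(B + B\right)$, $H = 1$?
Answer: $- \frac{4232}{2111} \approx -2.0047$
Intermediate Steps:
$p{\left(B \right)} = 4 B^{2}$ ($p{\left(B \right)} = 2 B 2 B = 4 B^{2}$)
$\frac{\left(-36 - 148\right)^{2}}{- 118 p{\left(H - -5 \right)} + 104} = \frac{\left(-36 - 148\right)^{2}}{- 118 \cdot 4 \left(1 - -5\right)^{2} + 104} = \frac{\left(-184\right)^{2}}{- 118 \cdot 4 \left(1 + 5\right)^{2} + 104} = \frac{33856}{- 118 \cdot 4 \cdot 6^{2} + 104} = \frac{33856}{- 118 \cdot 4 \cdot 36 + 104} = \frac{33856}{\left(-118\right) 144 + 104} = \frac{33856}{-16992 + 104} = \frac{33856}{-16888} = 33856 \left(- \frac{1}{16888}\right) = - \frac{4232}{2111}$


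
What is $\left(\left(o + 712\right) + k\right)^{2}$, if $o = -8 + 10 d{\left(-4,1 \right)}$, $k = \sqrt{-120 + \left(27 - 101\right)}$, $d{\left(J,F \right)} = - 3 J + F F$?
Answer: $\left(834 + i \sqrt{194}\right)^{2} \approx 6.9536 \cdot 10^{5} + 23233.0 i$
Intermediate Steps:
$d{\left(J,F \right)} = F^{2} - 3 J$ ($d{\left(J,F \right)} = - 3 J + F^{2} = F^{2} - 3 J$)
$k = i \sqrt{194}$ ($k = \sqrt{-120 + \left(27 - 101\right)} = \sqrt{-120 - 74} = \sqrt{-194} = i \sqrt{194} \approx 13.928 i$)
$o = 122$ ($o = -8 + 10 \left(1^{2} - -12\right) = -8 + 10 \left(1 + 12\right) = -8 + 10 \cdot 13 = -8 + 130 = 122$)
$\left(\left(o + 712\right) + k\right)^{2} = \left(\left(122 + 712\right) + i \sqrt{194}\right)^{2} = \left(834 + i \sqrt{194}\right)^{2}$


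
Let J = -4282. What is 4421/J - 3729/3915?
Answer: -11091931/5588010 ≈ -1.9850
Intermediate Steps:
4421/J - 3729/3915 = 4421/(-4282) - 3729/3915 = 4421*(-1/4282) - 3729*1/3915 = -4421/4282 - 1243/1305 = -11091931/5588010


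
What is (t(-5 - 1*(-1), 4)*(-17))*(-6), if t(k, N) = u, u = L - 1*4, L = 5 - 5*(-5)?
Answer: 2652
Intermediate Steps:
L = 30 (L = 5 + 25 = 30)
u = 26 (u = 30 - 1*4 = 30 - 4 = 26)
t(k, N) = 26
(t(-5 - 1*(-1), 4)*(-17))*(-6) = (26*(-17))*(-6) = -442*(-6) = 2652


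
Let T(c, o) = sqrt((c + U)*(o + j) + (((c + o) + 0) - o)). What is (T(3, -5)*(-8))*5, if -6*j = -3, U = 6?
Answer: -100*I*sqrt(6) ≈ -244.95*I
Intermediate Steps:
j = 1/2 (j = -1/6*(-3) = 1/2 ≈ 0.50000)
T(c, o) = sqrt(c + (1/2 + o)*(6 + c)) (T(c, o) = sqrt((c + 6)*(o + 1/2) + (((c + o) + 0) - o)) = sqrt((6 + c)*(1/2 + o) + ((c + o) - o)) = sqrt((1/2 + o)*(6 + c) + c) = sqrt(c + (1/2 + o)*(6 + c)))
(T(3, -5)*(-8))*5 = ((sqrt(12 + 6*3 + 24*(-5) + 4*3*(-5))/2)*(-8))*5 = ((sqrt(12 + 18 - 120 - 60)/2)*(-8))*5 = ((sqrt(-150)/2)*(-8))*5 = (((5*I*sqrt(6))/2)*(-8))*5 = ((5*I*sqrt(6)/2)*(-8))*5 = -20*I*sqrt(6)*5 = -100*I*sqrt(6)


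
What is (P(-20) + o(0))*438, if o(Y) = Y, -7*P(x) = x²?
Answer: -175200/7 ≈ -25029.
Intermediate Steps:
P(x) = -x²/7
(P(-20) + o(0))*438 = (-⅐*(-20)² + 0)*438 = (-⅐*400 + 0)*438 = (-400/7 + 0)*438 = -400/7*438 = -175200/7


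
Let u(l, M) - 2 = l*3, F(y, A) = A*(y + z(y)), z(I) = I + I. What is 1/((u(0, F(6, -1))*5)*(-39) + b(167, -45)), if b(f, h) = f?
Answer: -1/223 ≈ -0.0044843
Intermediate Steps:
z(I) = 2*I
F(y, A) = 3*A*y (F(y, A) = A*(y + 2*y) = A*(3*y) = 3*A*y)
u(l, M) = 2 + 3*l (u(l, M) = 2 + l*3 = 2 + 3*l)
1/((u(0, F(6, -1))*5)*(-39) + b(167, -45)) = 1/(((2 + 3*0)*5)*(-39) + 167) = 1/(((2 + 0)*5)*(-39) + 167) = 1/((2*5)*(-39) + 167) = 1/(10*(-39) + 167) = 1/(-390 + 167) = 1/(-223) = -1/223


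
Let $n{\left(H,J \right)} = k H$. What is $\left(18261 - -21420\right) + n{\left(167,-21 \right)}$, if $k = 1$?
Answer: $39848$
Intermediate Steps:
$n{\left(H,J \right)} = H$ ($n{\left(H,J \right)} = 1 H = H$)
$\left(18261 - -21420\right) + n{\left(167,-21 \right)} = \left(18261 - -21420\right) + 167 = \left(18261 + 21420\right) + 167 = 39681 + 167 = 39848$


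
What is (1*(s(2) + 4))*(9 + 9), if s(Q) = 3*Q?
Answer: 180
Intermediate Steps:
(1*(s(2) + 4))*(9 + 9) = (1*(3*2 + 4))*(9 + 9) = (1*(6 + 4))*18 = (1*10)*18 = 10*18 = 180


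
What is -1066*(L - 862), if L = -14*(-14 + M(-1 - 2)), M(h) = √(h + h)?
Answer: 709956 + 14924*I*√6 ≈ 7.0996e+5 + 36556.0*I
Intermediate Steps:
M(h) = √2*√h (M(h) = √(2*h) = √2*√h)
L = 196 - 14*I*√6 (L = -14*(-14 + √2*√(-1 - 2)) = -14*(-14 + √2*√(-3)) = -14*(-14 + √2*(I*√3)) = -14*(-14 + I*√6) = 196 - 14*I*√6 ≈ 196.0 - 34.293*I)
-1066*(L - 862) = -1066*((196 - 14*I*√6) - 862) = -1066*(-666 - 14*I*√6) = 709956 + 14924*I*√6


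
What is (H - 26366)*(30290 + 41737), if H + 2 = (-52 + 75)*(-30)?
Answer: -1948906566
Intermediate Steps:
H = -692 (H = -2 + (-52 + 75)*(-30) = -2 + 23*(-30) = -2 - 690 = -692)
(H - 26366)*(30290 + 41737) = (-692 - 26366)*(30290 + 41737) = -27058*72027 = -1948906566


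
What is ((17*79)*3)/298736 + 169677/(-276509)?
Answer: -49574573511/82603192624 ≈ -0.60015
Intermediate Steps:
((17*79)*3)/298736 + 169677/(-276509) = (1343*3)*(1/298736) + 169677*(-1/276509) = 4029*(1/298736) - 169677/276509 = 4029/298736 - 169677/276509 = -49574573511/82603192624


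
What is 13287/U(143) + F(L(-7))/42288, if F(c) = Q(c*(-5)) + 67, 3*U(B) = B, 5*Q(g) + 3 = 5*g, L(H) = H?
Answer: 2809427447/10078640 ≈ 278.75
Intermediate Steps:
Q(g) = -⅗ + g (Q(g) = -⅗ + (5*g)/5 = -⅗ + g)
U(B) = B/3
F(c) = 332/5 - 5*c (F(c) = (-⅗ + c*(-5)) + 67 = (-⅗ - 5*c) + 67 = 332/5 - 5*c)
13287/U(143) + F(L(-7))/42288 = 13287/(((⅓)*143)) + (332/5 - 5*(-7))/42288 = 13287/(143/3) + (332/5 + 35)*(1/42288) = 13287*(3/143) + (507/5)*(1/42288) = 39861/143 + 169/70480 = 2809427447/10078640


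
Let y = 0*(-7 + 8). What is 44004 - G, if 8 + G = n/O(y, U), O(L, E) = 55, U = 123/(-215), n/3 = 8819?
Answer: 2394203/55 ≈ 43531.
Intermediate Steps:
n = 26457 (n = 3*8819 = 26457)
U = -123/215 (U = 123*(-1/215) = -123/215 ≈ -0.57209)
y = 0 (y = 0*1 = 0)
G = 26017/55 (G = -8 + 26457/55 = 26017/55 ≈ 473.04)
44004 - G = 44004 - 1*26017/55 = 44004 - 26017/55 = 2394203/55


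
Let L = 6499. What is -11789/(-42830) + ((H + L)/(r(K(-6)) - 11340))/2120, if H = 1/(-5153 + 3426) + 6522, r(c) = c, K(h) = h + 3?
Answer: 4886275012747/17787061430556 ≈ 0.27471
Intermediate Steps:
K(h) = 3 + h
H = 11263493/1727 (H = 1/(-1727) + 6522 = -1/1727 + 6522 = 11263493/1727 ≈ 6522.0)
-11789/(-42830) + ((H + L)/(r(K(-6)) - 11340))/2120 = -11789/(-42830) + ((11263493/1727 + 6499)/((3 - 6) - 11340))/2120 = -11789*(-1/42830) + (22487266/(1727*(-3 - 11340)))*(1/2120) = 11789/42830 + ((22487266/1727)/(-11343))*(1/2120) = 11789/42830 + ((22487266/1727)*(-1/11343))*(1/2120) = 11789/42830 - 22487266/19589361*1/2120 = 11789/42830 - 11243633/20764722660 = 4886275012747/17787061430556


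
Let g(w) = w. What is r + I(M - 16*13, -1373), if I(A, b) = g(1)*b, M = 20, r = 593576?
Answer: 592203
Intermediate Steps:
I(A, b) = b (I(A, b) = 1*b = b)
r + I(M - 16*13, -1373) = 593576 - 1373 = 592203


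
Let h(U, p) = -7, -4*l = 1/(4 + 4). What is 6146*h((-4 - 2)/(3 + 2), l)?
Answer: -43022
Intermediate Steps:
l = -1/32 (l = -1/(4*(4 + 4)) = -¼/8 = -¼*⅛ = -1/32 ≈ -0.031250)
6146*h((-4 - 2)/(3 + 2), l) = 6146*(-7) = -43022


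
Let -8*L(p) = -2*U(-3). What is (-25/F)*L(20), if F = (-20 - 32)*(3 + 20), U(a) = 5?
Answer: 125/4784 ≈ 0.026129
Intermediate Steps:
F = -1196 (F = -52*23 = -1196)
L(p) = 5/4 (L(p) = -(-1)*5/4 = -⅛*(-10) = 5/4)
(-25/F)*L(20) = -25/(-1196)*(5/4) = -25*(-1/1196)*(5/4) = (25/1196)*(5/4) = 125/4784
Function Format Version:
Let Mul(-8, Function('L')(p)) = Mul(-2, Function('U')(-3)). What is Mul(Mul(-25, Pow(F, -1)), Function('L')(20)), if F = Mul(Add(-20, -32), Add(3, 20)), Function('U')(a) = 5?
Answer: Rational(125, 4784) ≈ 0.026129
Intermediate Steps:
F = -1196 (F = Mul(-52, 23) = -1196)
Function('L')(p) = Rational(5, 4) (Function('L')(p) = Mul(Rational(-1, 8), Mul(-2, 5)) = Mul(Rational(-1, 8), -10) = Rational(5, 4))
Mul(Mul(-25, Pow(F, -1)), Function('L')(20)) = Mul(Mul(-25, Pow(-1196, -1)), Rational(5, 4)) = Mul(Mul(-25, Rational(-1, 1196)), Rational(5, 4)) = Mul(Rational(25, 1196), Rational(5, 4)) = Rational(125, 4784)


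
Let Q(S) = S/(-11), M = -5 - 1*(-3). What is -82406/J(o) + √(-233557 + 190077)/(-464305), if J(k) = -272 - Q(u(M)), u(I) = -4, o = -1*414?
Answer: 453233/1498 - 2*I*√10870/464305 ≈ 302.56 - 0.0004491*I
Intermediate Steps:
M = -2 (M = -5 + 3 = -2)
o = -414
Q(S) = -S/11 (Q(S) = S*(-1/11) = -S/11)
J(k) = -2996/11 (J(k) = -272 - (-1)*(-4)/11 = -272 - 1*4/11 = -272 - 4/11 = -2996/11)
-82406/J(o) + √(-233557 + 190077)/(-464305) = -82406/(-2996/11) + √(-233557 + 190077)/(-464305) = -82406*(-11/2996) + √(-43480)*(-1/464305) = 453233/1498 + (2*I*√10870)*(-1/464305) = 453233/1498 - 2*I*√10870/464305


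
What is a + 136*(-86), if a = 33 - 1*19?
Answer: -11682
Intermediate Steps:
a = 14 (a = 33 - 19 = 14)
a + 136*(-86) = 14 + 136*(-86) = 14 - 11696 = -11682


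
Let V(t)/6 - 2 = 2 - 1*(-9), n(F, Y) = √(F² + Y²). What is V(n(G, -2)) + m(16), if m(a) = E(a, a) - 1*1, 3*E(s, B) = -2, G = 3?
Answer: 229/3 ≈ 76.333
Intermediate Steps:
E(s, B) = -⅔ (E(s, B) = (⅓)*(-2) = -⅔)
m(a) = -5/3 (m(a) = -⅔ - 1*1 = -⅔ - 1 = -5/3)
V(t) = 78 (V(t) = 12 + 6*(2 - 1*(-9)) = 12 + 6*(2 + 9) = 12 + 6*11 = 12 + 66 = 78)
V(n(G, -2)) + m(16) = 78 - 5/3 = 229/3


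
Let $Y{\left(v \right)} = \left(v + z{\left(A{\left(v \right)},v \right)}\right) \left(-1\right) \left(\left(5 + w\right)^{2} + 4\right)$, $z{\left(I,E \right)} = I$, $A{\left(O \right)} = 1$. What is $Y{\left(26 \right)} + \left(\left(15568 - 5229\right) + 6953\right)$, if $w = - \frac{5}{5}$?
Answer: $16752$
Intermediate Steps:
$w = -1$ ($w = \left(-5\right) \frac{1}{5} = -1$)
$Y{\left(v \right)} = -20 - 20 v$ ($Y{\left(v \right)} = \left(v + 1\right) \left(-1\right) \left(\left(5 - 1\right)^{2} + 4\right) = \left(1 + v\right) \left(-1\right) \left(4^{2} + 4\right) = \left(-1 - v\right) \left(16 + 4\right) = \left(-1 - v\right) 20 = -20 - 20 v$)
$Y{\left(26 \right)} + \left(\left(15568 - 5229\right) + 6953\right) = \left(-20 - 520\right) + \left(\left(15568 - 5229\right) + 6953\right) = \left(-20 - 520\right) + \left(10339 + 6953\right) = -540 + 17292 = 16752$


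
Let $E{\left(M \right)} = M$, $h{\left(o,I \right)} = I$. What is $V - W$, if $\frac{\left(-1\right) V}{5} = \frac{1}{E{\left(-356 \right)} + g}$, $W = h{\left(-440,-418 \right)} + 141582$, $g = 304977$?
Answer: $- \frac{43001518849}{304621} \approx -1.4116 \cdot 10^{5}$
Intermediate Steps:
$W = 141164$ ($W = -418 + 141582 = 141164$)
$V = - \frac{5}{304621}$ ($V = - \frac{5}{-356 + 304977} = - \frac{5}{304621} \approx -1.6414 \cdot 10^{-5}$)
$V - W = - \frac{5}{304621} - 141164 = - \frac{43001518849}{304621}$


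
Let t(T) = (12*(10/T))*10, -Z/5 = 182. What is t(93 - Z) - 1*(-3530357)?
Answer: 3540949271/1003 ≈ 3.5304e+6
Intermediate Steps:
Z = -910 (Z = -5*182 = -910)
t(T) = 1200/T (t(T) = (120/T)*10 = 1200/T)
t(93 - Z) - 1*(-3530357) = 1200/(93 - 1*(-910)) - 1*(-3530357) = 1200/(93 + 910) + 3530357 = 1200/1003 + 3530357 = 3540949271/1003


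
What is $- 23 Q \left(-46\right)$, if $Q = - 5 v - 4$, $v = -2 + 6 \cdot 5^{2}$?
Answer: $-787152$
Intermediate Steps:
$v = 148$ ($v = -2 + 6 \cdot 25 = -2 + 150 = 148$)
$Q = -744$ ($Q = \left(-5\right) 148 - 4 = -740 - 4 = -744$)
$- 23 Q \left(-46\right) = \left(-23\right) \left(-744\right) \left(-46\right) = 17112 \left(-46\right) = -787152$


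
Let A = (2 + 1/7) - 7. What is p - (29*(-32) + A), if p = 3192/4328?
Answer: 3535523/3787 ≈ 933.59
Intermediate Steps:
A = -34/7 (A = (2 + ⅐) - 7 = 15/7 - 7 = -34/7 ≈ -4.8571)
p = 399/541 (p = 3192*(1/4328) = 399/541 ≈ 0.73752)
p - (29*(-32) + A) = 399/541 - (29*(-32) - 34/7) = 399/541 - (-928 - 34/7) = 399/541 - 1*(-6530/7) = 399/541 + 6530/7 = 3535523/3787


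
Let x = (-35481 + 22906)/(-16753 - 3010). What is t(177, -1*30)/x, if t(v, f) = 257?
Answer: 5079091/12575 ≈ 403.90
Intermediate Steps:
x = 12575/19763 (x = -12575/(-19763) = -12575*(-1/19763) = 12575/19763 ≈ 0.63629)
t(177, -1*30)/x = 257/(12575/19763) = 257*(19763/12575) = 5079091/12575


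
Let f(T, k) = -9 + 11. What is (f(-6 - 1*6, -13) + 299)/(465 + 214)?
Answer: 43/97 ≈ 0.44330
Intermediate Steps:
f(T, k) = 2
(f(-6 - 1*6, -13) + 299)/(465 + 214) = (2 + 299)/(465 + 214) = 301/679 = 301*(1/679) = 43/97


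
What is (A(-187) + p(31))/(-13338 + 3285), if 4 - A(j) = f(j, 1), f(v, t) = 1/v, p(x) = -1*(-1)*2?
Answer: -1123/1879911 ≈ -0.00059737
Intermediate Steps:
p(x) = 2 (p(x) = 1*2 = 2)
A(j) = 4 - 1/j
(A(-187) + p(31))/(-13338 + 3285) = ((4 - 1/(-187)) + 2)/(-13338 + 3285) = ((4 - 1*(-1/187)) + 2)/(-10053) = ((4 + 1/187) + 2)*(-1/10053) = (749/187 + 2)*(-1/10053) = (1123/187)*(-1/10053) = -1123/1879911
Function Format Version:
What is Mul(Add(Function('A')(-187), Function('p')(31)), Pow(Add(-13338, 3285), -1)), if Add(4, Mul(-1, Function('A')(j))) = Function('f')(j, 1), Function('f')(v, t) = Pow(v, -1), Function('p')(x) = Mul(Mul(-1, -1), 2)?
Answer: Rational(-1123, 1879911) ≈ -0.00059737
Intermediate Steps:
Function('p')(x) = 2 (Function('p')(x) = Mul(1, 2) = 2)
Function('A')(j) = Add(4, Mul(-1, Pow(j, -1)))
Mul(Add(Function('A')(-187), Function('p')(31)), Pow(Add(-13338, 3285), -1)) = Mul(Add(Add(4, Mul(-1, Pow(-187, -1))), 2), Pow(Add(-13338, 3285), -1)) = Mul(Add(Add(4, Mul(-1, Rational(-1, 187))), 2), Pow(-10053, -1)) = Mul(Add(Add(4, Rational(1, 187)), 2), Rational(-1, 10053)) = Mul(Add(Rational(749, 187), 2), Rational(-1, 10053)) = Mul(Rational(1123, 187), Rational(-1, 10053)) = Rational(-1123, 1879911)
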